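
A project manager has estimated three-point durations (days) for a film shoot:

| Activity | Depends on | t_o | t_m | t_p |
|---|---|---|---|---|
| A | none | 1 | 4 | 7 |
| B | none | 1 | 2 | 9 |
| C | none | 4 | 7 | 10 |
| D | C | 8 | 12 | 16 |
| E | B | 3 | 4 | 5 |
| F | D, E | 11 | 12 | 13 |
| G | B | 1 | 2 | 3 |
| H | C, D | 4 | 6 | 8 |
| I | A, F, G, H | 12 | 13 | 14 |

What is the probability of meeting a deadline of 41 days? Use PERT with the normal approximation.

te_A = (1 + 4·4 + 7)/6 = 24/6 = 4; σ²_A = ((7−1)/6)² = 1.000
te_B = (1 + 4·2 + 9)/6 = 18/6 = 3; σ²_B = ((9−1)/6)² = 1.778
te_C = (4 + 4·7 + 10)/6 = 42/6 = 7; σ²_C = ((10−4)/6)² = 1.000
te_D = (8 + 4·12 + 16)/6 = 72/6 = 12; σ²_D = ((16−8)/6)² = 1.778
te_E = (3 + 4·4 + 5)/6 = 24/6 = 4; σ²_E = ((5−3)/6)² = 0.111
te_F = (11 + 4·12 + 13)/6 = 72/6 = 12; σ²_F = ((13−11)/6)² = 0.111
te_G = (1 + 4·2 + 3)/6 = 12/6 = 2; σ²_G = ((3−1)/6)² = 0.111
te_H = (4 + 4·6 + 8)/6 = 36/6 = 6; σ²_H = ((8−4)/6)² = 0.444
te_I = (12 + 4·13 + 14)/6 = 78/6 = 13; σ²_I = ((14−12)/6)² = 0.111

Forward pass:
ES_A = 0; EF_A = 4
ES_B = 0; EF_B = 3
ES_C = 0; EF_C = 7
ES_D = 7; EF_D = 7+12 = 19
ES_E = 3; EF_E = 3+4 = 7
ES_F = max(EF_D=19, EF_E=7) = 19; EF_F = 19+12 = 31
ES_G = 3; EF_G = 3+2 = 5
ES_H = max(EF_C=7, EF_D=19) = 19; EF_H = 19+6 = 25
ES_I = max(EF_A=4, EF_F=31, EF_G=5, EF_H=25) = 31; EF_I = 31+13 = 44
Expected project duration μ = 44 days. Critical path: C → D → F → I.

Variance along critical path = 1.000 + 1.778 + 0.111 + 0.111 = 3.000; σ = √3.000 = 1.732 days.
Z = (41 − 44) / 1.732 = -1.732
P(T ≤ 41) = Φ(-1.732) ≈ 0.042

0.042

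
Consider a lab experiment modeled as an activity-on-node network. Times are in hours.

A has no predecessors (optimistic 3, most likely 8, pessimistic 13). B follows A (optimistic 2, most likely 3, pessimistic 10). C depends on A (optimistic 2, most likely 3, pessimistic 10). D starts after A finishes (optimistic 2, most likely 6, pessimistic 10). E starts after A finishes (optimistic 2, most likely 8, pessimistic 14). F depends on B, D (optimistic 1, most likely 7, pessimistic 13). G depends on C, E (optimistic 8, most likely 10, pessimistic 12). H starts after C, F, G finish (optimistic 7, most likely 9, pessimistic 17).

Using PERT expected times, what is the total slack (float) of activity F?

5 hours

te_A = (3 + 4·8 + 13)/6 = 48/6 = 8
te_B = (2 + 4·3 + 10)/6 = 24/6 = 4
te_C = (2 + 4·3 + 10)/6 = 24/6 = 4
te_D = (2 + 4·6 + 10)/6 = 36/6 = 6
te_E = (2 + 4·8 + 14)/6 = 48/6 = 8
te_F = (1 + 4·7 + 13)/6 = 42/6 = 7
te_G = (8 + 4·10 + 12)/6 = 60/6 = 10
te_H = (7 + 4·9 + 17)/6 = 60/6 = 10

Forward pass:
ES_A = 0; EF_A = 8
ES_B = 8; EF_B = 8+4 = 12
ES_C = 8; EF_C = 8+4 = 12
ES_D = 8; EF_D = 8+6 = 14
ES_E = 8; EF_E = 8+8 = 16
ES_F = max(EF_B=12, EF_D=14) = 14; EF_F = 14+7 = 21
ES_G = max(EF_C=12, EF_E=16) = 16; EF_G = 16+10 = 26
ES_H = max(EF_C=12, EF_F=21, EF_G=26) = 26; EF_H = 26+10 = 36
Expected project duration μ = 36 hours. Critical path: A → E → G → H.

Backward pass:
LF_H = 36; LS_H = 36−10 = 26
LF_G = LS_H = 26; LS_G = 26−10 = 16
LF_F = LS_H = 26; LS_F = 26−7 = 19
LF_E = LS_G = 16; LS_E = 16−8 = 8
LF_D = LS_F = 19; LS_D = 19−6 = 13
LF_C = min(LS_G=16, LS_H=26) = 16; LS_C = 16−4 = 12
LF_B = LS_F = 19; LS_B = 19−4 = 15
LF_A = min(LS_B=15, LS_C=12, LS_D=13, LS_E=8) = 8; LS_A = 8−8 = 0
Slack_F = LS_F − ES_F = 19 − 14 = 5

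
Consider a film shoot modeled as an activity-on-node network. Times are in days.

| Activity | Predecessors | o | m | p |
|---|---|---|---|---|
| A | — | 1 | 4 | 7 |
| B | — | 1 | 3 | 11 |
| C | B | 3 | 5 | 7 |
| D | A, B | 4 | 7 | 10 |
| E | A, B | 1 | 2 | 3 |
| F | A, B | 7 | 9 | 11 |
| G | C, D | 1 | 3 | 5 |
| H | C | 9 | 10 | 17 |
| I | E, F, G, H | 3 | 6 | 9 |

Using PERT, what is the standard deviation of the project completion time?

te_A = (1 + 4·4 + 7)/6 = 24/6 = 4; σ²_A = ((7−1)/6)² = 1.000
te_B = (1 + 4·3 + 11)/6 = 24/6 = 4; σ²_B = ((11−1)/6)² = 2.778
te_C = (3 + 4·5 + 7)/6 = 30/6 = 5; σ²_C = ((7−3)/6)² = 0.444
te_D = (4 + 4·7 + 10)/6 = 42/6 = 7; σ²_D = ((10−4)/6)² = 1.000
te_E = (1 + 4·2 + 3)/6 = 12/6 = 2; σ²_E = ((3−1)/6)² = 0.111
te_F = (7 + 4·9 + 11)/6 = 54/6 = 9; σ²_F = ((11−7)/6)² = 0.444
te_G = (1 + 4·3 + 5)/6 = 18/6 = 3; σ²_G = ((5−1)/6)² = 0.444
te_H = (9 + 4·10 + 17)/6 = 66/6 = 11; σ²_H = ((17−9)/6)² = 1.778
te_I = (3 + 4·6 + 9)/6 = 36/6 = 6; σ²_I = ((9−3)/6)² = 1.000

Forward pass:
ES_A = 0; EF_A = 4
ES_B = 0; EF_B = 4
ES_C = 4; EF_C = 4+5 = 9
ES_D = max(EF_A=4, EF_B=4) = 4; EF_D = 4+7 = 11
ES_E = max(EF_A=4, EF_B=4) = 4; EF_E = 4+2 = 6
ES_F = max(EF_A=4, EF_B=4) = 4; EF_F = 4+9 = 13
ES_G = max(EF_C=9, EF_D=11) = 11; EF_G = 11+3 = 14
ES_H = 9; EF_H = 9+11 = 20
ES_I = max(EF_E=6, EF_F=13, EF_G=14, EF_H=20) = 20; EF_I = 20+6 = 26
Expected project duration μ = 26 days. Critical path: B → C → H → I.

Variance along critical path = 2.778 + 0.444 + 1.778 + 1.000 = 6.000
σ = √6.000 = 2.449 days

2.45 days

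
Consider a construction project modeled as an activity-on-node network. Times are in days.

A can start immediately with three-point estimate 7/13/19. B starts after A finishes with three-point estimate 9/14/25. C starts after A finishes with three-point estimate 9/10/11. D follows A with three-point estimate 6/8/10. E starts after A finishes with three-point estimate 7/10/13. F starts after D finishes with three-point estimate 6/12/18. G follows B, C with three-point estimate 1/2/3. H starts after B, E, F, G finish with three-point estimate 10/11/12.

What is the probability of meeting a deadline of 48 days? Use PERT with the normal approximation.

te_A = (7 + 4·13 + 19)/6 = 78/6 = 13; σ²_A = ((19−7)/6)² = 4.000
te_B = (9 + 4·14 + 25)/6 = 90/6 = 15; σ²_B = ((25−9)/6)² = 7.111
te_C = (9 + 4·10 + 11)/6 = 60/6 = 10; σ²_C = ((11−9)/6)² = 0.111
te_D = (6 + 4·8 + 10)/6 = 48/6 = 8; σ²_D = ((10−6)/6)² = 0.444
te_E = (7 + 4·10 + 13)/6 = 60/6 = 10; σ²_E = ((13−7)/6)² = 1.000
te_F = (6 + 4·12 + 18)/6 = 72/6 = 12; σ²_F = ((18−6)/6)² = 4.000
te_G = (1 + 4·2 + 3)/6 = 12/6 = 2; σ²_G = ((3−1)/6)² = 0.111
te_H = (10 + 4·11 + 12)/6 = 66/6 = 11; σ²_H = ((12−10)/6)² = 0.111

Forward pass:
ES_A = 0; EF_A = 13
ES_B = 13; EF_B = 13+15 = 28
ES_C = 13; EF_C = 13+10 = 23
ES_D = 13; EF_D = 13+8 = 21
ES_E = 13; EF_E = 13+10 = 23
ES_F = 21; EF_F = 21+12 = 33
ES_G = max(EF_B=28, EF_C=23) = 28; EF_G = 28+2 = 30
ES_H = max(EF_B=28, EF_E=23, EF_F=33, EF_G=30) = 33; EF_H = 33+11 = 44
Expected project duration μ = 44 days. Critical path: A → D → F → H.

Variance along critical path = 4.000 + 0.444 + 4.000 + 0.111 = 8.556; σ = √8.556 = 2.925 days.
Z = (48 − 44) / 2.925 = 1.368
P(T ≤ 48) = Φ(1.368) ≈ 0.914

0.914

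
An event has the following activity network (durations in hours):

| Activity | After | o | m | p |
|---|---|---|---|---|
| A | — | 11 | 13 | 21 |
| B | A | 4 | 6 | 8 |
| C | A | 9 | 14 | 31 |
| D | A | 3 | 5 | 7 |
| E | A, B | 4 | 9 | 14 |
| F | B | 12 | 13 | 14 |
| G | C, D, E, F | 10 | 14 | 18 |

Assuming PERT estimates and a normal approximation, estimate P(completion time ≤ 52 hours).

0.987

te_A = (11 + 4·13 + 21)/6 = 84/6 = 14; σ²_A = ((21−11)/6)² = 2.778
te_B = (4 + 4·6 + 8)/6 = 36/6 = 6; σ²_B = ((8−4)/6)² = 0.444
te_C = (9 + 4·14 + 31)/6 = 96/6 = 16; σ²_C = ((31−9)/6)² = 13.444
te_D = (3 + 4·5 + 7)/6 = 30/6 = 5; σ²_D = ((7−3)/6)² = 0.444
te_E = (4 + 4·9 + 14)/6 = 54/6 = 9; σ²_E = ((14−4)/6)² = 2.778
te_F = (12 + 4·13 + 14)/6 = 78/6 = 13; σ²_F = ((14−12)/6)² = 0.111
te_G = (10 + 4·14 + 18)/6 = 84/6 = 14; σ²_G = ((18−10)/6)² = 1.778

Forward pass:
ES_A = 0; EF_A = 14
ES_B = 14; EF_B = 14+6 = 20
ES_C = 14; EF_C = 14+16 = 30
ES_D = 14; EF_D = 14+5 = 19
ES_E = max(EF_A=14, EF_B=20) = 20; EF_E = 20+9 = 29
ES_F = 20; EF_F = 20+13 = 33
ES_G = max(EF_C=30, EF_D=19, EF_E=29, EF_F=33) = 33; EF_G = 33+14 = 47
Expected project duration μ = 47 hours. Critical path: A → B → F → G.

Variance along critical path = 2.778 + 0.444 + 0.111 + 1.778 = 5.111; σ = √5.111 = 2.261 hours.
Z = (52 − 47) / 2.261 = 2.212
P(T ≤ 52) = Φ(2.212) ≈ 0.987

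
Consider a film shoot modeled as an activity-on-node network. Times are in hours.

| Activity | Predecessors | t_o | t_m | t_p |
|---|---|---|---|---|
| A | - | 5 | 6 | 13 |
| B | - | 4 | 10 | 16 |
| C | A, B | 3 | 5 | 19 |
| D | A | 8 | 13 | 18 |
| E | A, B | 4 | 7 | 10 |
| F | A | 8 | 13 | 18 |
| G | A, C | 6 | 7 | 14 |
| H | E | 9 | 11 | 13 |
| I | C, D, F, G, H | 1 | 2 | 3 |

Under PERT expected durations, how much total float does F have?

8 hours

te_A = (5 + 4·6 + 13)/6 = 42/6 = 7
te_B = (4 + 4·10 + 16)/6 = 60/6 = 10
te_C = (3 + 4·5 + 19)/6 = 42/6 = 7
te_D = (8 + 4·13 + 18)/6 = 78/6 = 13
te_E = (4 + 4·7 + 10)/6 = 42/6 = 7
te_F = (8 + 4·13 + 18)/6 = 78/6 = 13
te_G = (6 + 4·7 + 14)/6 = 48/6 = 8
te_H = (9 + 4·11 + 13)/6 = 66/6 = 11
te_I = (1 + 4·2 + 3)/6 = 12/6 = 2

Forward pass:
ES_A = 0; EF_A = 7
ES_B = 0; EF_B = 10
ES_C = max(EF_A=7, EF_B=10) = 10; EF_C = 10+7 = 17
ES_D = 7; EF_D = 7+13 = 20
ES_E = max(EF_A=7, EF_B=10) = 10; EF_E = 10+7 = 17
ES_F = 7; EF_F = 7+13 = 20
ES_G = max(EF_A=7, EF_C=17) = 17; EF_G = 17+8 = 25
ES_H = 17; EF_H = 17+11 = 28
ES_I = max(EF_C=17, EF_D=20, EF_F=20, EF_G=25, EF_H=28) = 28; EF_I = 28+2 = 30
Expected project duration μ = 30 hours. Critical path: B → E → H → I.

Backward pass:
LF_I = 30; LS_I = 30−2 = 28
LF_H = LS_I = 28; LS_H = 28−11 = 17
LF_G = LS_I = 28; LS_G = 28−8 = 20
LF_F = LS_I = 28; LS_F = 28−13 = 15
LF_E = LS_H = 17; LS_E = 17−7 = 10
LF_D = LS_I = 28; LS_D = 28−13 = 15
LF_C = min(LS_G=20, LS_I=28) = 20; LS_C = 20−7 = 13
LF_B = min(LS_C=13, LS_E=10) = 10; LS_B = 10−10 = 0
LF_A = min(LS_C=13, LS_D=15, LS_E=10, LS_F=15, LS_G=20) = 10; LS_A = 10−7 = 3
Slack_F = LS_F − ES_F = 15 − 7 = 8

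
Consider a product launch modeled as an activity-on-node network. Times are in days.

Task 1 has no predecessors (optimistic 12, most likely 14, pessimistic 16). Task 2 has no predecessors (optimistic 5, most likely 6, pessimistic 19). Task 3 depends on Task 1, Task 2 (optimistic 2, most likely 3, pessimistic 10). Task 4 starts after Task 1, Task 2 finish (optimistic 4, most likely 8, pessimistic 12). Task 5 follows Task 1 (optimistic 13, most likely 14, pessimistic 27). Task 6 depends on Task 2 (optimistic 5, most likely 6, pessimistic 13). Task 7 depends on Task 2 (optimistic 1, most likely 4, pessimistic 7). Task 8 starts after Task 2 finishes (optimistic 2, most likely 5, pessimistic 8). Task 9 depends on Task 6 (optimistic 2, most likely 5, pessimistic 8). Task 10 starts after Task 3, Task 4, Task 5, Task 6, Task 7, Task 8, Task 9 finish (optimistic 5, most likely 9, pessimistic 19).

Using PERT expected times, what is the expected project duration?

te_Task 1 = (12 + 4·14 + 16)/6 = 84/6 = 14
te_Task 2 = (5 + 4·6 + 19)/6 = 48/6 = 8
te_Task 3 = (2 + 4·3 + 10)/6 = 24/6 = 4
te_Task 4 = (4 + 4·8 + 12)/6 = 48/6 = 8
te_Task 5 = (13 + 4·14 + 27)/6 = 96/6 = 16
te_Task 6 = (5 + 4·6 + 13)/6 = 42/6 = 7
te_Task 7 = (1 + 4·4 + 7)/6 = 24/6 = 4
te_Task 8 = (2 + 4·5 + 8)/6 = 30/6 = 5
te_Task 9 = (2 + 4·5 + 8)/6 = 30/6 = 5
te_Task 10 = (5 + 4·9 + 19)/6 = 60/6 = 10

Forward pass:
ES_Task 1 = 0; EF_Task 1 = 14
ES_Task 2 = 0; EF_Task 2 = 8
ES_Task 3 = max(EF_Task 1=14, EF_Task 2=8) = 14; EF_Task 3 = 14+4 = 18
ES_Task 4 = max(EF_Task 1=14, EF_Task 2=8) = 14; EF_Task 4 = 14+8 = 22
ES_Task 5 = 14; EF_Task 5 = 14+16 = 30
ES_Task 6 = 8; EF_Task 6 = 8+7 = 15
ES_Task 7 = 8; EF_Task 7 = 8+4 = 12
ES_Task 8 = 8; EF_Task 8 = 8+5 = 13
ES_Task 9 = 15; EF_Task 9 = 15+5 = 20
ES_Task 10 = max(EF_Task 3=18, EF_Task 4=22, EF_Task 5=30, EF_Task 6=15, EF_Task 7=12, EF_Task 8=13, EF_Task 9=20) = 30; EF_Task 10 = 30+10 = 40
Expected project duration μ = 40 days. Critical path: Task 1 → Task 5 → Task 10.

40 days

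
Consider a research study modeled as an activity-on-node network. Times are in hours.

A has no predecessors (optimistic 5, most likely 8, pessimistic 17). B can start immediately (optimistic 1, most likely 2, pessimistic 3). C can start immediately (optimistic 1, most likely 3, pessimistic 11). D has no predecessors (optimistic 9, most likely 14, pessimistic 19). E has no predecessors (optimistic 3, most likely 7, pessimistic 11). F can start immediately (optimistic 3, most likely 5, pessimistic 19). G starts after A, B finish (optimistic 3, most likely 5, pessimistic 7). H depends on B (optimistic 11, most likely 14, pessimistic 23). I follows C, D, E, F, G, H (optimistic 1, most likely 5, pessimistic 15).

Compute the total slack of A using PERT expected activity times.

3 hours

te_A = (5 + 4·8 + 17)/6 = 54/6 = 9
te_B = (1 + 4·2 + 3)/6 = 12/6 = 2
te_C = (1 + 4·3 + 11)/6 = 24/6 = 4
te_D = (9 + 4·14 + 19)/6 = 84/6 = 14
te_E = (3 + 4·7 + 11)/6 = 42/6 = 7
te_F = (3 + 4·5 + 19)/6 = 42/6 = 7
te_G = (3 + 4·5 + 7)/6 = 30/6 = 5
te_H = (11 + 4·14 + 23)/6 = 90/6 = 15
te_I = (1 + 4·5 + 15)/6 = 36/6 = 6

Forward pass:
ES_A = 0; EF_A = 9
ES_B = 0; EF_B = 2
ES_C = 0; EF_C = 4
ES_D = 0; EF_D = 14
ES_E = 0; EF_E = 7
ES_F = 0; EF_F = 7
ES_G = max(EF_A=9, EF_B=2) = 9; EF_G = 9+5 = 14
ES_H = 2; EF_H = 2+15 = 17
ES_I = max(EF_C=4, EF_D=14, EF_E=7, EF_F=7, EF_G=14, EF_H=17) = 17; EF_I = 17+6 = 23
Expected project duration μ = 23 hours. Critical path: B → H → I.

Backward pass:
LF_I = 23; LS_I = 23−6 = 17
LF_H = LS_I = 17; LS_H = 17−15 = 2
LF_G = LS_I = 17; LS_G = 17−5 = 12
LF_F = LS_I = 17; LS_F = 17−7 = 10
LF_E = LS_I = 17; LS_E = 17−7 = 10
LF_D = LS_I = 17; LS_D = 17−14 = 3
LF_C = LS_I = 17; LS_C = 17−4 = 13
LF_B = min(LS_G=12, LS_H=2) = 2; LS_B = 2−2 = 0
LF_A = LS_G = 12; LS_A = 12−9 = 3
Slack_A = LS_A − ES_A = 3 − 0 = 3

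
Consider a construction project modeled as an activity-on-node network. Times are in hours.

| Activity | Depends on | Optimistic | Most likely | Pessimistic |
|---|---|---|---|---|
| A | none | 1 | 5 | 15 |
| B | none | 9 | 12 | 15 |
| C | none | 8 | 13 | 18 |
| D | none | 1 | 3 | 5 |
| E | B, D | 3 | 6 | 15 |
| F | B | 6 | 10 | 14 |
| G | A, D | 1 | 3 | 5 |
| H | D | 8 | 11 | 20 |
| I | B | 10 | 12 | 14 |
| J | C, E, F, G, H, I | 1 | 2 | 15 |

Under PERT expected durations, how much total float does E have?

5 hours

te_A = (1 + 4·5 + 15)/6 = 36/6 = 6
te_B = (9 + 4·12 + 15)/6 = 72/6 = 12
te_C = (8 + 4·13 + 18)/6 = 78/6 = 13
te_D = (1 + 4·3 + 5)/6 = 18/6 = 3
te_E = (3 + 4·6 + 15)/6 = 42/6 = 7
te_F = (6 + 4·10 + 14)/6 = 60/6 = 10
te_G = (1 + 4·3 + 5)/6 = 18/6 = 3
te_H = (8 + 4·11 + 20)/6 = 72/6 = 12
te_I = (10 + 4·12 + 14)/6 = 72/6 = 12
te_J = (1 + 4·2 + 15)/6 = 24/6 = 4

Forward pass:
ES_A = 0; EF_A = 6
ES_B = 0; EF_B = 12
ES_C = 0; EF_C = 13
ES_D = 0; EF_D = 3
ES_E = max(EF_B=12, EF_D=3) = 12; EF_E = 12+7 = 19
ES_F = 12; EF_F = 12+10 = 22
ES_G = max(EF_A=6, EF_D=3) = 6; EF_G = 6+3 = 9
ES_H = 3; EF_H = 3+12 = 15
ES_I = 12; EF_I = 12+12 = 24
ES_J = max(EF_C=13, EF_E=19, EF_F=22, EF_G=9, EF_H=15, EF_I=24) = 24; EF_J = 24+4 = 28
Expected project duration μ = 28 hours. Critical path: B → I → J.

Backward pass:
LF_J = 28; LS_J = 28−4 = 24
LF_I = LS_J = 24; LS_I = 24−12 = 12
LF_H = LS_J = 24; LS_H = 24−12 = 12
LF_G = LS_J = 24; LS_G = 24−3 = 21
LF_F = LS_J = 24; LS_F = 24−10 = 14
LF_E = LS_J = 24; LS_E = 24−7 = 17
LF_D = min(LS_E=17, LS_G=21, LS_H=12) = 12; LS_D = 12−3 = 9
LF_C = LS_J = 24; LS_C = 24−13 = 11
LF_B = min(LS_E=17, LS_F=14, LS_I=12) = 12; LS_B = 12−12 = 0
LF_A = LS_G = 21; LS_A = 21−6 = 15
Slack_E = LS_E − ES_E = 17 − 12 = 5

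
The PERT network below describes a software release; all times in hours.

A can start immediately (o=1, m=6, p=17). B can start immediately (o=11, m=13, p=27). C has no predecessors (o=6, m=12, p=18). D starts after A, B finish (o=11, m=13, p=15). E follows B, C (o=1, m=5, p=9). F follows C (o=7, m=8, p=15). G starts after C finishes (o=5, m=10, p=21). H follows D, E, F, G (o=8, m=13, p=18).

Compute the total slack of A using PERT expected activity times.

8 hours

te_A = (1 + 4·6 + 17)/6 = 42/6 = 7
te_B = (11 + 4·13 + 27)/6 = 90/6 = 15
te_C = (6 + 4·12 + 18)/6 = 72/6 = 12
te_D = (11 + 4·13 + 15)/6 = 78/6 = 13
te_E = (1 + 4·5 + 9)/6 = 30/6 = 5
te_F = (7 + 4·8 + 15)/6 = 54/6 = 9
te_G = (5 + 4·10 + 21)/6 = 66/6 = 11
te_H = (8 + 4·13 + 18)/6 = 78/6 = 13

Forward pass:
ES_A = 0; EF_A = 7
ES_B = 0; EF_B = 15
ES_C = 0; EF_C = 12
ES_D = max(EF_A=7, EF_B=15) = 15; EF_D = 15+13 = 28
ES_E = max(EF_B=15, EF_C=12) = 15; EF_E = 15+5 = 20
ES_F = 12; EF_F = 12+9 = 21
ES_G = 12; EF_G = 12+11 = 23
ES_H = max(EF_D=28, EF_E=20, EF_F=21, EF_G=23) = 28; EF_H = 28+13 = 41
Expected project duration μ = 41 hours. Critical path: B → D → H.

Backward pass:
LF_H = 41; LS_H = 41−13 = 28
LF_G = LS_H = 28; LS_G = 28−11 = 17
LF_F = LS_H = 28; LS_F = 28−9 = 19
LF_E = LS_H = 28; LS_E = 28−5 = 23
LF_D = LS_H = 28; LS_D = 28−13 = 15
LF_C = min(LS_E=23, LS_F=19, LS_G=17) = 17; LS_C = 17−12 = 5
LF_B = min(LS_D=15, LS_E=23) = 15; LS_B = 15−15 = 0
LF_A = LS_D = 15; LS_A = 15−7 = 8
Slack_A = LS_A − ES_A = 8 − 0 = 8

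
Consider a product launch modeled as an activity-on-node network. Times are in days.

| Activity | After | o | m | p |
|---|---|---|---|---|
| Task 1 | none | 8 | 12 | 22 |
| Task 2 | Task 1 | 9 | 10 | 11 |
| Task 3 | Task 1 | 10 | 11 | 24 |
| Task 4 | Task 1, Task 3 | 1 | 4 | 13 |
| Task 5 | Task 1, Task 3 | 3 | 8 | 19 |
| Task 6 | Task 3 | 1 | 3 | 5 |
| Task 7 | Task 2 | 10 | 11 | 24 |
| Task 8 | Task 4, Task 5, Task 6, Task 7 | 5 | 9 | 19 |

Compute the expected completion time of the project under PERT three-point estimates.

te_Task 1 = (8 + 4·12 + 22)/6 = 78/6 = 13
te_Task 2 = (9 + 4·10 + 11)/6 = 60/6 = 10
te_Task 3 = (10 + 4·11 + 24)/6 = 78/6 = 13
te_Task 4 = (1 + 4·4 + 13)/6 = 30/6 = 5
te_Task 5 = (3 + 4·8 + 19)/6 = 54/6 = 9
te_Task 6 = (1 + 4·3 + 5)/6 = 18/6 = 3
te_Task 7 = (10 + 4·11 + 24)/6 = 78/6 = 13
te_Task 8 = (5 + 4·9 + 19)/6 = 60/6 = 10

Forward pass:
ES_Task 1 = 0; EF_Task 1 = 13
ES_Task 2 = 13; EF_Task 2 = 13+10 = 23
ES_Task 3 = 13; EF_Task 3 = 13+13 = 26
ES_Task 4 = max(EF_Task 1=13, EF_Task 3=26) = 26; EF_Task 4 = 26+5 = 31
ES_Task 5 = max(EF_Task 1=13, EF_Task 3=26) = 26; EF_Task 5 = 26+9 = 35
ES_Task 6 = 26; EF_Task 6 = 26+3 = 29
ES_Task 7 = 23; EF_Task 7 = 23+13 = 36
ES_Task 8 = max(EF_Task 4=31, EF_Task 5=35, EF_Task 6=29, EF_Task 7=36) = 36; EF_Task 8 = 36+10 = 46
Expected project duration μ = 46 days. Critical path: Task 1 → Task 2 → Task 7 → Task 8.

46 days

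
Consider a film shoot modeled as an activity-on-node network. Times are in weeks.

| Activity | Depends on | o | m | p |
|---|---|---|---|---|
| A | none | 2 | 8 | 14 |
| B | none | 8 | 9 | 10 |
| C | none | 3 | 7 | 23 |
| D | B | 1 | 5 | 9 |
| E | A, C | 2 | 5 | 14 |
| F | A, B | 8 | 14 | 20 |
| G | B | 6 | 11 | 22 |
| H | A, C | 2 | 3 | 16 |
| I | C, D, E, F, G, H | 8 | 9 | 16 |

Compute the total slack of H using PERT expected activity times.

te_A = (2 + 4·8 + 14)/6 = 48/6 = 8
te_B = (8 + 4·9 + 10)/6 = 54/6 = 9
te_C = (3 + 4·7 + 23)/6 = 54/6 = 9
te_D = (1 + 4·5 + 9)/6 = 30/6 = 5
te_E = (2 + 4·5 + 14)/6 = 36/6 = 6
te_F = (8 + 4·14 + 20)/6 = 84/6 = 14
te_G = (6 + 4·11 + 22)/6 = 72/6 = 12
te_H = (2 + 4·3 + 16)/6 = 30/6 = 5
te_I = (8 + 4·9 + 16)/6 = 60/6 = 10

Forward pass:
ES_A = 0; EF_A = 8
ES_B = 0; EF_B = 9
ES_C = 0; EF_C = 9
ES_D = 9; EF_D = 9+5 = 14
ES_E = max(EF_A=8, EF_C=9) = 9; EF_E = 9+6 = 15
ES_F = max(EF_A=8, EF_B=9) = 9; EF_F = 9+14 = 23
ES_G = 9; EF_G = 9+12 = 21
ES_H = max(EF_A=8, EF_C=9) = 9; EF_H = 9+5 = 14
ES_I = max(EF_C=9, EF_D=14, EF_E=15, EF_F=23, EF_G=21, EF_H=14) = 23; EF_I = 23+10 = 33
Expected project duration μ = 33 weeks. Critical path: B → F → I.

Backward pass:
LF_I = 33; LS_I = 33−10 = 23
LF_H = LS_I = 23; LS_H = 23−5 = 18
LF_G = LS_I = 23; LS_G = 23−12 = 11
LF_F = LS_I = 23; LS_F = 23−14 = 9
LF_E = LS_I = 23; LS_E = 23−6 = 17
LF_D = LS_I = 23; LS_D = 23−5 = 18
LF_C = min(LS_E=17, LS_H=18, LS_I=23) = 17; LS_C = 17−9 = 8
LF_B = min(LS_D=18, LS_F=9, LS_G=11) = 9; LS_B = 9−9 = 0
LF_A = min(LS_E=17, LS_F=9, LS_H=18) = 9; LS_A = 9−8 = 1
Slack_H = LS_H − ES_H = 18 − 9 = 9

9 weeks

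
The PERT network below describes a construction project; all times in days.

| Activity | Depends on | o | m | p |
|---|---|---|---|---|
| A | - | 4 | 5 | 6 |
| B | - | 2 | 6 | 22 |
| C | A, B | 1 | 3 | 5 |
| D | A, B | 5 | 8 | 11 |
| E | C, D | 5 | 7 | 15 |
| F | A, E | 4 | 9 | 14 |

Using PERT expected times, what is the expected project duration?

33 days

te_A = (4 + 4·5 + 6)/6 = 30/6 = 5
te_B = (2 + 4·6 + 22)/6 = 48/6 = 8
te_C = (1 + 4·3 + 5)/6 = 18/6 = 3
te_D = (5 + 4·8 + 11)/6 = 48/6 = 8
te_E = (5 + 4·7 + 15)/6 = 48/6 = 8
te_F = (4 + 4·9 + 14)/6 = 54/6 = 9

Forward pass:
ES_A = 0; EF_A = 5
ES_B = 0; EF_B = 8
ES_C = max(EF_A=5, EF_B=8) = 8; EF_C = 8+3 = 11
ES_D = max(EF_A=5, EF_B=8) = 8; EF_D = 8+8 = 16
ES_E = max(EF_C=11, EF_D=16) = 16; EF_E = 16+8 = 24
ES_F = max(EF_A=5, EF_E=24) = 24; EF_F = 24+9 = 33
Expected project duration μ = 33 days. Critical path: B → D → E → F.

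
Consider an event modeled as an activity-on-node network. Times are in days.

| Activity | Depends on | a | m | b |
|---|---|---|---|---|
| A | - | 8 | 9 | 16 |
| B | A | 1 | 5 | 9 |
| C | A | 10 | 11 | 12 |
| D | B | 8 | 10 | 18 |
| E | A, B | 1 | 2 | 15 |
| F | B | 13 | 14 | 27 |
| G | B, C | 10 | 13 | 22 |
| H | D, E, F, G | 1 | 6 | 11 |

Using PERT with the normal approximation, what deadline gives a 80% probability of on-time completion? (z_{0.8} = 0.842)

43.5 days

te_A = (8 + 4·9 + 16)/6 = 60/6 = 10; σ²_A = ((16−8)/6)² = 1.778
te_B = (1 + 4·5 + 9)/6 = 30/6 = 5; σ²_B = ((9−1)/6)² = 1.778
te_C = (10 + 4·11 + 12)/6 = 66/6 = 11; σ²_C = ((12−10)/6)² = 0.111
te_D = (8 + 4·10 + 18)/6 = 66/6 = 11; σ²_D = ((18−8)/6)² = 2.778
te_E = (1 + 4·2 + 15)/6 = 24/6 = 4; σ²_E = ((15−1)/6)² = 5.444
te_F = (13 + 4·14 + 27)/6 = 96/6 = 16; σ²_F = ((27−13)/6)² = 5.444
te_G = (10 + 4·13 + 22)/6 = 84/6 = 14; σ²_G = ((22−10)/6)² = 4.000
te_H = (1 + 4·6 + 11)/6 = 36/6 = 6; σ²_H = ((11−1)/6)² = 2.778

Forward pass:
ES_A = 0; EF_A = 10
ES_B = 10; EF_B = 10+5 = 15
ES_C = 10; EF_C = 10+11 = 21
ES_D = 15; EF_D = 15+11 = 26
ES_E = max(EF_A=10, EF_B=15) = 15; EF_E = 15+4 = 19
ES_F = 15; EF_F = 15+16 = 31
ES_G = max(EF_B=15, EF_C=21) = 21; EF_G = 21+14 = 35
ES_H = max(EF_D=26, EF_E=19, EF_F=31, EF_G=35) = 35; EF_H = 35+6 = 41
Expected project duration μ = 41 days. Critical path: A → C → G → H.

Variance along critical path = 1.778 + 0.111 + 4.000 + 2.778 = 8.667; σ = 2.944 days.
D = μ + z·σ = 41 + 0.842·2.944 = 43.5 days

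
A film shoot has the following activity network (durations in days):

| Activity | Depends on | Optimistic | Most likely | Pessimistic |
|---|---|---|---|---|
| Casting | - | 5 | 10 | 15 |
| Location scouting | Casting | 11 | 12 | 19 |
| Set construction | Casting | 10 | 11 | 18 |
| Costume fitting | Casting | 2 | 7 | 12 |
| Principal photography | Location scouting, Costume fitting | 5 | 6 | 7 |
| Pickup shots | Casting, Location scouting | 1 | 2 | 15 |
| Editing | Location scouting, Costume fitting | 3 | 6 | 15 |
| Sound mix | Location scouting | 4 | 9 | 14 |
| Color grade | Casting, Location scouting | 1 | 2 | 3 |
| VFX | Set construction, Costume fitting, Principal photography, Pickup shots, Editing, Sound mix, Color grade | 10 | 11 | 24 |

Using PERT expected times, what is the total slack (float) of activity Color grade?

te_Casting = (5 + 4·10 + 15)/6 = 60/6 = 10
te_Location scouting = (11 + 4·12 + 19)/6 = 78/6 = 13
te_Set construction = (10 + 4·11 + 18)/6 = 72/6 = 12
te_Costume fitting = (2 + 4·7 + 12)/6 = 42/6 = 7
te_Principal photography = (5 + 4·6 + 7)/6 = 36/6 = 6
te_Pickup shots = (1 + 4·2 + 15)/6 = 24/6 = 4
te_Editing = (3 + 4·6 + 15)/6 = 42/6 = 7
te_Sound mix = (4 + 4·9 + 14)/6 = 54/6 = 9
te_Color grade = (1 + 4·2 + 3)/6 = 12/6 = 2
te_VFX = (10 + 4·11 + 24)/6 = 78/6 = 13

Forward pass:
ES_Casting = 0; EF_Casting = 10
ES_Location scouting = 10; EF_Location scouting = 10+13 = 23
ES_Set construction = 10; EF_Set construction = 10+12 = 22
ES_Costume fitting = 10; EF_Costume fitting = 10+7 = 17
ES_Principal photography = max(EF_Location scouting=23, EF_Costume fitting=17) = 23; EF_Principal photography = 23+6 = 29
ES_Pickup shots = max(EF_Casting=10, EF_Location scouting=23) = 23; EF_Pickup shots = 23+4 = 27
ES_Editing = max(EF_Location scouting=23, EF_Costume fitting=17) = 23; EF_Editing = 23+7 = 30
ES_Sound mix = 23; EF_Sound mix = 23+9 = 32
ES_Color grade = max(EF_Casting=10, EF_Location scouting=23) = 23; EF_Color grade = 23+2 = 25
ES_VFX = max(EF_Set construction=22, EF_Costume fitting=17, EF_Principal photography=29, EF_Pickup shots=27, EF_Editing=30, EF_Sound mix=32, EF_Color grade=25) = 32; EF_VFX = 32+13 = 45
Expected project duration μ = 45 days. Critical path: Casting → Location scouting → Sound mix → VFX.

Backward pass:
LF_VFX = 45; LS_VFX = 45−13 = 32
LF_Color grade = LS_VFX = 32; LS_Color grade = 32−2 = 30
LF_Sound mix = LS_VFX = 32; LS_Sound mix = 32−9 = 23
LF_Editing = LS_VFX = 32; LS_Editing = 32−7 = 25
LF_Pickup shots = LS_VFX = 32; LS_Pickup shots = 32−4 = 28
LF_Principal photography = LS_VFX = 32; LS_Principal photography = 32−6 = 26
LF_Costume fitting = min(LS_Principal photography=26, LS_Editing=25, LS_VFX=32) = 25; LS_Costume fitting = 25−7 = 18
LF_Set construction = LS_VFX = 32; LS_Set construction = 32−12 = 20
LF_Location scouting = min(LS_Principal photography=26, LS_Pickup shots=28, LS_Editing=25, LS_Sound mix=23, LS_Color grade=30) = 23; LS_Location scouting = 23−13 = 10
LF_Casting = min(LS_Location scouting=10, LS_Set construction=20, LS_Costume fitting=18, LS_Pickup shots=28, LS_Color grade=30) = 10; LS_Casting = 10−10 = 0
Slack_Color grade = LS_Color grade − ES_Color grade = 30 − 23 = 7

7 days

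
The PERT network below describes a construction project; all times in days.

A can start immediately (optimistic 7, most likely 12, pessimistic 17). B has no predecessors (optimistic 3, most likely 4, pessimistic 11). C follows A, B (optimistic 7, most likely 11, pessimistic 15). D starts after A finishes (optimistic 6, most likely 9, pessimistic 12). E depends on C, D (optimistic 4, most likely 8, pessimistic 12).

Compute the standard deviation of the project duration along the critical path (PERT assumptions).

2.52 days

te_A = (7 + 4·12 + 17)/6 = 72/6 = 12; σ²_A = ((17−7)/6)² = 2.778
te_B = (3 + 4·4 + 11)/6 = 30/6 = 5; σ²_B = ((11−3)/6)² = 1.778
te_C = (7 + 4·11 + 15)/6 = 66/6 = 11; σ²_C = ((15−7)/6)² = 1.778
te_D = (6 + 4·9 + 12)/6 = 54/6 = 9; σ²_D = ((12−6)/6)² = 1.000
te_E = (4 + 4·8 + 12)/6 = 48/6 = 8; σ²_E = ((12−4)/6)² = 1.778

Forward pass:
ES_A = 0; EF_A = 12
ES_B = 0; EF_B = 5
ES_C = max(EF_A=12, EF_B=5) = 12; EF_C = 12+11 = 23
ES_D = 12; EF_D = 12+9 = 21
ES_E = max(EF_C=23, EF_D=21) = 23; EF_E = 23+8 = 31
Expected project duration μ = 31 days. Critical path: A → C → E.

Variance along critical path = 2.778 + 1.778 + 1.778 = 6.333
σ = √6.333 = 2.517 days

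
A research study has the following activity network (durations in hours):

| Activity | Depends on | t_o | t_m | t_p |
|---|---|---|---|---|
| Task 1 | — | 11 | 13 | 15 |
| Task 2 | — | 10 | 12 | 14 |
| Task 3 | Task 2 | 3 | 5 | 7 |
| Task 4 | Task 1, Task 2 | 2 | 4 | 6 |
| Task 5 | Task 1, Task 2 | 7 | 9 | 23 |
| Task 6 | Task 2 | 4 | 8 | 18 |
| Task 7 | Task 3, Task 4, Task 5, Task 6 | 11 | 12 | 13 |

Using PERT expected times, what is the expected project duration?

36 hours

te_Task 1 = (11 + 4·13 + 15)/6 = 78/6 = 13
te_Task 2 = (10 + 4·12 + 14)/6 = 72/6 = 12
te_Task 3 = (3 + 4·5 + 7)/6 = 30/6 = 5
te_Task 4 = (2 + 4·4 + 6)/6 = 24/6 = 4
te_Task 5 = (7 + 4·9 + 23)/6 = 66/6 = 11
te_Task 6 = (4 + 4·8 + 18)/6 = 54/6 = 9
te_Task 7 = (11 + 4·12 + 13)/6 = 72/6 = 12

Forward pass:
ES_Task 1 = 0; EF_Task 1 = 13
ES_Task 2 = 0; EF_Task 2 = 12
ES_Task 3 = 12; EF_Task 3 = 12+5 = 17
ES_Task 4 = max(EF_Task 1=13, EF_Task 2=12) = 13; EF_Task 4 = 13+4 = 17
ES_Task 5 = max(EF_Task 1=13, EF_Task 2=12) = 13; EF_Task 5 = 13+11 = 24
ES_Task 6 = 12; EF_Task 6 = 12+9 = 21
ES_Task 7 = max(EF_Task 3=17, EF_Task 4=17, EF_Task 5=24, EF_Task 6=21) = 24; EF_Task 7 = 24+12 = 36
Expected project duration μ = 36 hours. Critical path: Task 1 → Task 5 → Task 7.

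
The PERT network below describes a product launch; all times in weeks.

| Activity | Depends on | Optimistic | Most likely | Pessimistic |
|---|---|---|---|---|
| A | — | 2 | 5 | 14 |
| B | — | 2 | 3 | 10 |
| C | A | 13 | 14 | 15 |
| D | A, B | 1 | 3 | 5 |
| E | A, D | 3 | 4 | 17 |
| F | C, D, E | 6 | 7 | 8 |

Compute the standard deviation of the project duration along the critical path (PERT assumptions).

te_A = (2 + 4·5 + 14)/6 = 36/6 = 6; σ²_A = ((14−2)/6)² = 4.000
te_B = (2 + 4·3 + 10)/6 = 24/6 = 4; σ²_B = ((10−2)/6)² = 1.778
te_C = (13 + 4·14 + 15)/6 = 84/6 = 14; σ²_C = ((15−13)/6)² = 0.111
te_D = (1 + 4·3 + 5)/6 = 18/6 = 3; σ²_D = ((5−1)/6)² = 0.444
te_E = (3 + 4·4 + 17)/6 = 36/6 = 6; σ²_E = ((17−3)/6)² = 5.444
te_F = (6 + 4·7 + 8)/6 = 42/6 = 7; σ²_F = ((8−6)/6)² = 0.111

Forward pass:
ES_A = 0; EF_A = 6
ES_B = 0; EF_B = 4
ES_C = 6; EF_C = 6+14 = 20
ES_D = max(EF_A=6, EF_B=4) = 6; EF_D = 6+3 = 9
ES_E = max(EF_A=6, EF_D=9) = 9; EF_E = 9+6 = 15
ES_F = max(EF_C=20, EF_D=9, EF_E=15) = 20; EF_F = 20+7 = 27
Expected project duration μ = 27 weeks. Critical path: A → C → F.

Variance along critical path = 4.000 + 0.111 + 0.111 = 4.222
σ = √4.222 = 2.055 weeks

2.05 weeks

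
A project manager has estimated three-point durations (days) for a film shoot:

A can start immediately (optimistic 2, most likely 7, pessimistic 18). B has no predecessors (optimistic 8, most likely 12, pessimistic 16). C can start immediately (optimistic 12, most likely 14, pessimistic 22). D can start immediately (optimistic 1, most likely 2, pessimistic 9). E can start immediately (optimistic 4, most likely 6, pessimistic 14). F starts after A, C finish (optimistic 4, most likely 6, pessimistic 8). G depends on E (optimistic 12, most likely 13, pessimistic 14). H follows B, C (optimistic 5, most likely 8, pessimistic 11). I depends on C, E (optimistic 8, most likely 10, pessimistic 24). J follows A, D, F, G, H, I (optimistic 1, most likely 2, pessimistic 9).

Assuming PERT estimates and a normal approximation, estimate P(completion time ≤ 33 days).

0.810

te_A = (2 + 4·7 + 18)/6 = 48/6 = 8; σ²_A = ((18−2)/6)² = 7.111
te_B = (8 + 4·12 + 16)/6 = 72/6 = 12; σ²_B = ((16−8)/6)² = 1.778
te_C = (12 + 4·14 + 22)/6 = 90/6 = 15; σ²_C = ((22−12)/6)² = 2.778
te_D = (1 + 4·2 + 9)/6 = 18/6 = 3; σ²_D = ((9−1)/6)² = 1.778
te_E = (4 + 4·6 + 14)/6 = 42/6 = 7; σ²_E = ((14−4)/6)² = 2.778
te_F = (4 + 4·6 + 8)/6 = 36/6 = 6; σ²_F = ((8−4)/6)² = 0.444
te_G = (12 + 4·13 + 14)/6 = 78/6 = 13; σ²_G = ((14−12)/6)² = 0.111
te_H = (5 + 4·8 + 11)/6 = 48/6 = 8; σ²_H = ((11−5)/6)² = 1.000
te_I = (8 + 4·10 + 24)/6 = 72/6 = 12; σ²_I = ((24−8)/6)² = 7.111
te_J = (1 + 4·2 + 9)/6 = 18/6 = 3; σ²_J = ((9−1)/6)² = 1.778

Forward pass:
ES_A = 0; EF_A = 8
ES_B = 0; EF_B = 12
ES_C = 0; EF_C = 15
ES_D = 0; EF_D = 3
ES_E = 0; EF_E = 7
ES_F = max(EF_A=8, EF_C=15) = 15; EF_F = 15+6 = 21
ES_G = 7; EF_G = 7+13 = 20
ES_H = max(EF_B=12, EF_C=15) = 15; EF_H = 15+8 = 23
ES_I = max(EF_C=15, EF_E=7) = 15; EF_I = 15+12 = 27
ES_J = max(EF_A=8, EF_D=3, EF_F=21, EF_G=20, EF_H=23, EF_I=27) = 27; EF_J = 27+3 = 30
Expected project duration μ = 30 days. Critical path: C → I → J.

Variance along critical path = 2.778 + 7.111 + 1.778 = 11.667; σ = √11.667 = 3.416 days.
Z = (33 − 30) / 3.416 = 0.878
P(T ≤ 33) = Φ(0.878) ≈ 0.810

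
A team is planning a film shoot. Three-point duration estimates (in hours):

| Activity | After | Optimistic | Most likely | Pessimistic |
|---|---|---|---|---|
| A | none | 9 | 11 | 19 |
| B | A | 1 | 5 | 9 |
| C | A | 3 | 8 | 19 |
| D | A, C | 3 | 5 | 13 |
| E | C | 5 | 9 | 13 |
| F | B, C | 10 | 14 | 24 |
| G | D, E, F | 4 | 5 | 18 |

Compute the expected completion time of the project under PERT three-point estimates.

te_A = (9 + 4·11 + 19)/6 = 72/6 = 12
te_B = (1 + 4·5 + 9)/6 = 30/6 = 5
te_C = (3 + 4·8 + 19)/6 = 54/6 = 9
te_D = (3 + 4·5 + 13)/6 = 36/6 = 6
te_E = (5 + 4·9 + 13)/6 = 54/6 = 9
te_F = (10 + 4·14 + 24)/6 = 90/6 = 15
te_G = (4 + 4·5 + 18)/6 = 42/6 = 7

Forward pass:
ES_A = 0; EF_A = 12
ES_B = 12; EF_B = 12+5 = 17
ES_C = 12; EF_C = 12+9 = 21
ES_D = max(EF_A=12, EF_C=21) = 21; EF_D = 21+6 = 27
ES_E = 21; EF_E = 21+9 = 30
ES_F = max(EF_B=17, EF_C=21) = 21; EF_F = 21+15 = 36
ES_G = max(EF_D=27, EF_E=30, EF_F=36) = 36; EF_G = 36+7 = 43
Expected project duration μ = 43 hours. Critical path: A → C → F → G.

43 hours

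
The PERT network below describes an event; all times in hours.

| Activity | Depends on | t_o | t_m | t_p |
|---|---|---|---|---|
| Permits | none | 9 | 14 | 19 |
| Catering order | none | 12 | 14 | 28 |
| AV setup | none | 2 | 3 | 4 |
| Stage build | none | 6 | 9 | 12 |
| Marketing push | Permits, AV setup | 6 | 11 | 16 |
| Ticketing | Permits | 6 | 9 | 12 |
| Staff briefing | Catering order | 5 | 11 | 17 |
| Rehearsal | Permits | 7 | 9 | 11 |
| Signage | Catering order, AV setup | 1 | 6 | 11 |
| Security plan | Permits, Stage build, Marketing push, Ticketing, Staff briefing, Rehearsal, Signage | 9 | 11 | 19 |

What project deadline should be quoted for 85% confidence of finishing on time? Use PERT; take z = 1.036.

te_Permits = (9 + 4·14 + 19)/6 = 84/6 = 14; σ²_Permits = ((19−9)/6)² = 2.778
te_Catering order = (12 + 4·14 + 28)/6 = 96/6 = 16; σ²_Catering order = ((28−12)/6)² = 7.111
te_AV setup = (2 + 4·3 + 4)/6 = 18/6 = 3; σ²_AV setup = ((4−2)/6)² = 0.111
te_Stage build = (6 + 4·9 + 12)/6 = 54/6 = 9; σ²_Stage build = ((12−6)/6)² = 1.000
te_Marketing push = (6 + 4·11 + 16)/6 = 66/6 = 11; σ²_Marketing push = ((16−6)/6)² = 2.778
te_Ticketing = (6 + 4·9 + 12)/6 = 54/6 = 9; σ²_Ticketing = ((12−6)/6)² = 1.000
te_Staff briefing = (5 + 4·11 + 17)/6 = 66/6 = 11; σ²_Staff briefing = ((17−5)/6)² = 4.000
te_Rehearsal = (7 + 4·9 + 11)/6 = 54/6 = 9; σ²_Rehearsal = ((11−7)/6)² = 0.444
te_Signage = (1 + 4·6 + 11)/6 = 36/6 = 6; σ²_Signage = ((11−1)/6)² = 2.778
te_Security plan = (9 + 4·11 + 19)/6 = 72/6 = 12; σ²_Security plan = ((19−9)/6)² = 2.778

Forward pass:
ES_Permits = 0; EF_Permits = 14
ES_Catering order = 0; EF_Catering order = 16
ES_AV setup = 0; EF_AV setup = 3
ES_Stage build = 0; EF_Stage build = 9
ES_Marketing push = max(EF_Permits=14, EF_AV setup=3) = 14; EF_Marketing push = 14+11 = 25
ES_Ticketing = 14; EF_Ticketing = 14+9 = 23
ES_Staff briefing = 16; EF_Staff briefing = 16+11 = 27
ES_Rehearsal = 14; EF_Rehearsal = 14+9 = 23
ES_Signage = max(EF_Catering order=16, EF_AV setup=3) = 16; EF_Signage = 16+6 = 22
ES_Security plan = max(EF_Permits=14, EF_Stage build=9, EF_Marketing push=25, EF_Ticketing=23, EF_Staff briefing=27, EF_Rehearsal=23, EF_Signage=22) = 27; EF_Security plan = 27+12 = 39
Expected project duration μ = 39 hours. Critical path: Catering order → Staff briefing → Security plan.

Variance along critical path = 7.111 + 4.000 + 2.778 = 13.889; σ = 3.727 hours.
D = μ + z·σ = 39 + 1.036·3.727 = 42.9 hours

42.9 hours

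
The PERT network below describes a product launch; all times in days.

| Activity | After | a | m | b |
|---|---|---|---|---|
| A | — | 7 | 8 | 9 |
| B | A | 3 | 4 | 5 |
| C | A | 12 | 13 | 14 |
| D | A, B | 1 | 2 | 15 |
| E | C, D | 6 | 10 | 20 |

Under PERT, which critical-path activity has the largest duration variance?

E

te_A = (7 + 4·8 + 9)/6 = 48/6 = 8; σ²_A = ((9−7)/6)² = 0.111
te_B = (3 + 4·4 + 5)/6 = 24/6 = 4; σ²_B = ((5−3)/6)² = 0.111
te_C = (12 + 4·13 + 14)/6 = 78/6 = 13; σ²_C = ((14−12)/6)² = 0.111
te_D = (1 + 4·2 + 15)/6 = 24/6 = 4; σ²_D = ((15−1)/6)² = 5.444
te_E = (6 + 4·10 + 20)/6 = 66/6 = 11; σ²_E = ((20−6)/6)² = 5.444

Forward pass:
ES_A = 0; EF_A = 8
ES_B = 8; EF_B = 8+4 = 12
ES_C = 8; EF_C = 8+13 = 21
ES_D = max(EF_A=8, EF_B=12) = 12; EF_D = 12+4 = 16
ES_E = max(EF_C=21, EF_D=16) = 21; EF_E = 21+11 = 32
Expected project duration μ = 32 days. Critical path: A → C → E.

Variances on critical path: σ²_A=0.111, σ²_C=0.111, σ²_E=5.444.
Largest is σ²_E = 5.444.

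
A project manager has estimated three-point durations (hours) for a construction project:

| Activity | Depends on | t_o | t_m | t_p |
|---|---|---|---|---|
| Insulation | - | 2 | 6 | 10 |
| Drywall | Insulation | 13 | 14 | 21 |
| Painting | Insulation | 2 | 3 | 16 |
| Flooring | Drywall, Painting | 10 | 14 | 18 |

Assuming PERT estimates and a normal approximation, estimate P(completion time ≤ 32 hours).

te_Insulation = (2 + 4·6 + 10)/6 = 36/6 = 6; σ²_Insulation = ((10−2)/6)² = 1.778
te_Drywall = (13 + 4·14 + 21)/6 = 90/6 = 15; σ²_Drywall = ((21−13)/6)² = 1.778
te_Painting = (2 + 4·3 + 16)/6 = 30/6 = 5; σ²_Painting = ((16−2)/6)² = 5.444
te_Flooring = (10 + 4·14 + 18)/6 = 84/6 = 14; σ²_Flooring = ((18−10)/6)² = 1.778

Forward pass:
ES_Insulation = 0; EF_Insulation = 6
ES_Drywall = 6; EF_Drywall = 6+15 = 21
ES_Painting = 6; EF_Painting = 6+5 = 11
ES_Flooring = max(EF_Drywall=21, EF_Painting=11) = 21; EF_Flooring = 21+14 = 35
Expected project duration μ = 35 hours. Critical path: Insulation → Drywall → Flooring.

Variance along critical path = 1.778 + 1.778 + 1.778 = 5.333; σ = √5.333 = 2.309 hours.
Z = (32 − 35) / 2.309 = -1.299
P(T ≤ 32) = Φ(-1.299) ≈ 0.097

0.097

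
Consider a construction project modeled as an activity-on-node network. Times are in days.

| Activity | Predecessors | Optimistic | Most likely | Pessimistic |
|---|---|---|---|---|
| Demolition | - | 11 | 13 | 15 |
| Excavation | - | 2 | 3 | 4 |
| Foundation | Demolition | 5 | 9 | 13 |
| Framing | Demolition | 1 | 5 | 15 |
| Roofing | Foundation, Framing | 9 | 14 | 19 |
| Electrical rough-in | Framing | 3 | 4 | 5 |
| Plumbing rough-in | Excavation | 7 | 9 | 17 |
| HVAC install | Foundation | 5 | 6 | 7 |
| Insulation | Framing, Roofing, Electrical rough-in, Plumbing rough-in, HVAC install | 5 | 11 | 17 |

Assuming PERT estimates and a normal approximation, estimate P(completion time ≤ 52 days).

te_Demolition = (11 + 4·13 + 15)/6 = 78/6 = 13; σ²_Demolition = ((15−11)/6)² = 0.444
te_Excavation = (2 + 4·3 + 4)/6 = 18/6 = 3; σ²_Excavation = ((4−2)/6)² = 0.111
te_Foundation = (5 + 4·9 + 13)/6 = 54/6 = 9; σ²_Foundation = ((13−5)/6)² = 1.778
te_Framing = (1 + 4·5 + 15)/6 = 36/6 = 6; σ²_Framing = ((15−1)/6)² = 5.444
te_Roofing = (9 + 4·14 + 19)/6 = 84/6 = 14; σ²_Roofing = ((19−9)/6)² = 2.778
te_Electrical rough-in = (3 + 4·4 + 5)/6 = 24/6 = 4; σ²_Electrical rough-in = ((5−3)/6)² = 0.111
te_Plumbing rough-in = (7 + 4·9 + 17)/6 = 60/6 = 10; σ²_Plumbing rough-in = ((17−7)/6)² = 2.778
te_HVAC install = (5 + 4·6 + 7)/6 = 36/6 = 6; σ²_HVAC install = ((7−5)/6)² = 0.111
te_Insulation = (5 + 4·11 + 17)/6 = 66/6 = 11; σ²_Insulation = ((17−5)/6)² = 4.000

Forward pass:
ES_Demolition = 0; EF_Demolition = 13
ES_Excavation = 0; EF_Excavation = 3
ES_Foundation = 13; EF_Foundation = 13+9 = 22
ES_Framing = 13; EF_Framing = 13+6 = 19
ES_Roofing = max(EF_Foundation=22, EF_Framing=19) = 22; EF_Roofing = 22+14 = 36
ES_Electrical rough-in = 19; EF_Electrical rough-in = 19+4 = 23
ES_Plumbing rough-in = 3; EF_Plumbing rough-in = 3+10 = 13
ES_HVAC install = 22; EF_HVAC install = 22+6 = 28
ES_Insulation = max(EF_Framing=19, EF_Roofing=36, EF_Electrical rough-in=23, EF_Plumbing rough-in=13, EF_HVAC install=28) = 36; EF_Insulation = 36+11 = 47
Expected project duration μ = 47 days. Critical path: Demolition → Foundation → Roofing → Insulation.

Variance along critical path = 0.444 + 1.778 + 2.778 + 4.000 = 9.000; σ = √9.000 = 3.000 days.
Z = (52 − 47) / 3.000 = 1.667
P(T ≤ 52) = Φ(1.667) ≈ 0.952

0.952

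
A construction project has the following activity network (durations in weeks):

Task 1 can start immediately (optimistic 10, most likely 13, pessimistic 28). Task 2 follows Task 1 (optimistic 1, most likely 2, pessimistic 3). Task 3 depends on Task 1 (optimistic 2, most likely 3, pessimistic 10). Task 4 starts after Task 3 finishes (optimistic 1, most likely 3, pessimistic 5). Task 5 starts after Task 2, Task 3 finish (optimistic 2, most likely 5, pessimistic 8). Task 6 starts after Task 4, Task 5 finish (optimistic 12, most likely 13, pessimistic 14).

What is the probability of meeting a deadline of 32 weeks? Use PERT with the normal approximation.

0.074

te_Task 1 = (10 + 4·13 + 28)/6 = 90/6 = 15; σ²_Task 1 = ((28−10)/6)² = 9.000
te_Task 2 = (1 + 4·2 + 3)/6 = 12/6 = 2; σ²_Task 2 = ((3−1)/6)² = 0.111
te_Task 3 = (2 + 4·3 + 10)/6 = 24/6 = 4; σ²_Task 3 = ((10−2)/6)² = 1.778
te_Task 4 = (1 + 4·3 + 5)/6 = 18/6 = 3; σ²_Task 4 = ((5−1)/6)² = 0.444
te_Task 5 = (2 + 4·5 + 8)/6 = 30/6 = 5; σ²_Task 5 = ((8−2)/6)² = 1.000
te_Task 6 = (12 + 4·13 + 14)/6 = 78/6 = 13; σ²_Task 6 = ((14−12)/6)² = 0.111

Forward pass:
ES_Task 1 = 0; EF_Task 1 = 15
ES_Task 2 = 15; EF_Task 2 = 15+2 = 17
ES_Task 3 = 15; EF_Task 3 = 15+4 = 19
ES_Task 4 = 19; EF_Task 4 = 19+3 = 22
ES_Task 5 = max(EF_Task 2=17, EF_Task 3=19) = 19; EF_Task 5 = 19+5 = 24
ES_Task 6 = max(EF_Task 4=22, EF_Task 5=24) = 24; EF_Task 6 = 24+13 = 37
Expected project duration μ = 37 weeks. Critical path: Task 1 → Task 3 → Task 5 → Task 6.

Variance along critical path = 9.000 + 1.778 + 1.000 + 0.111 = 11.889; σ = √11.889 = 3.448 weeks.
Z = (32 − 37) / 3.448 = -1.450
P(T ≤ 32) = Φ(-1.450) ≈ 0.074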